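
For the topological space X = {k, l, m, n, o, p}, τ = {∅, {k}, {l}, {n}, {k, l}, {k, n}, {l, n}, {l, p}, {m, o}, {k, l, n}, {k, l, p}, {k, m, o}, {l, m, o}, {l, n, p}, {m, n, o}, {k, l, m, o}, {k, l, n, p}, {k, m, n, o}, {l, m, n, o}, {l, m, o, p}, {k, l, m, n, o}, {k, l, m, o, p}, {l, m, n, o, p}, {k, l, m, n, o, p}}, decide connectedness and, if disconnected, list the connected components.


(X, τ) is disconnected; components = [{k}, {n}, {l, p}, {m, o}].

Find clopen sets (U ∈ τ with X ∖ U ∈ τ):
  U = ∅, X ∖ U = {k, l, m, n, o, p} — both open, so U is clopen.
  U = {k}, X ∖ U = {l, m, n, o, p} — both open, so U is clopen.
  U = {n}, X ∖ U = {k, l, m, o, p} — both open, so U is clopen.
  U = {k, n}, X ∖ U = {l, m, o, p} — both open, so U is clopen.
  U = {l, p}, X ∖ U = {k, m, n, o} — both open, so U is clopen.
  U = {m, o}, X ∖ U = {k, l, n, p} — both open, so U is clopen.
  U = {k, l, p}, X ∖ U = {m, n, o} — both open, so U is clopen.
  U = {k, m, o}, X ∖ U = {l, n, p} — both open, so U is clopen.
  U = {l, n, p}, X ∖ U = {k, m, o} — both open, so U is clopen.
  U = {m, n, o}, X ∖ U = {k, l, p} — both open, so U is clopen.
  U = {k, l, n, p}, X ∖ U = {m, o} — both open, so U is clopen.
  U = {k, m, n, o}, X ∖ U = {l, p} — both open, so U is clopen.
  U = {l, m, o, p}, X ∖ U = {k, n} — both open, so U is clopen.
  U = {k, l, m, o, p}, X ∖ U = {n} — both open, so U is clopen.
  U = {l, m, n, o, p}, X ∖ U = {k} — both open, so U is clopen.
  U = {k, l, m, n, o, p}, X ∖ U = ∅ — both open, so U is clopen.
Nontrivial clopen(s) exist: e.g. {k, l, n, p}. So (X, τ) is disconnected.
Compute connected components by grouping points that agree on all clopens:
  component: {k}
  component: {n}
  component: {l, p}
  component: {m, o}


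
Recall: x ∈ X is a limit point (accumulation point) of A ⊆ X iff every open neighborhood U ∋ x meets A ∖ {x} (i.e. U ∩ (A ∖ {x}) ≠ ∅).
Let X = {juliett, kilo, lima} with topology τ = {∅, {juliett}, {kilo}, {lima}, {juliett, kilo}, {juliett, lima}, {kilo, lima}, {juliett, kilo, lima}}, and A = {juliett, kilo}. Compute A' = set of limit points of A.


A' = ∅

For each x ∈ X, list the open sets U ∈ τ with x ∈ U, then check whether U ∩ (A ∖ {x}) ≠ ∅ for every such U.
  x = juliett: open {juliett} ∋ x has {juliett} ∩ (A ∖ {juliett}) = ∅, so x is NOT a limit point.
  x = kilo: open {kilo} ∋ x has {kilo} ∩ (A ∖ {kilo}) = ∅, so x is NOT a limit point.
  x = lima: open {lima} ∋ x has {lima} ∩ (A ∖ {lima}) = ∅, so x is NOT a limit point.
Collecting: A' = ∅.


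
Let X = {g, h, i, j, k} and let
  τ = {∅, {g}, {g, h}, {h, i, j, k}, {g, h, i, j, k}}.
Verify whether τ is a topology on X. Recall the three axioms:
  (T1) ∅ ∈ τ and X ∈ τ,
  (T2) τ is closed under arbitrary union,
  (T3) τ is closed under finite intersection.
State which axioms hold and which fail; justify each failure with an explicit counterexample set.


τ is NOT a topology on X.

Axiom (T1): ∅ ∈ τ? Yes; X ∈ τ? Yes.
Axiom (T2/T3): check pairwise unions and intersections of members of τ.
Counterexample for (T3): {g, h} ∩ {h, i, j, k} = {h} ∉ τ. Therefore τ is NOT a topology.


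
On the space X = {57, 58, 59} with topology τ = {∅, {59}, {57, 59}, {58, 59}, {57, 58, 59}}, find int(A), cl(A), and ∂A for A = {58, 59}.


int(A) = {58, 59}, cl(A) = {57, 58, 59}, ∂A = {57}.

Closed sets in (X, τ) are complements of opens:
  closed(X, τ) = {∅, {57}, {58}, {57, 58}, {57, 58, 59}}.
int(A) = ⋃ {U ∈ τ : U ⊆ A}. Opens contained in A: ∅, {59}, {58, 59}.
Taking the union of these: int(A) = {58, 59}.
cl(A) = ⋂ {C closed : A ⊆ C}. Closed sets containing A: {57, 58, 59}.
Intersecting these: cl(A) = {57, 58, 59}.
∂A = cl(A) ∖ int(A) = {57, 58, 59} ∖ {58, 59} = {57}.


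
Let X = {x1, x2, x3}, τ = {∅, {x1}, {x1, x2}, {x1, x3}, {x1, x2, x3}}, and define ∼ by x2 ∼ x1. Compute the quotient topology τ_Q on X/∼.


X/∼ = {[x1=x2], [x3]}; |τ_Q| = 3.

Equivalence classes: [x1=x2], [x3].
Quotient map π: X → X/∼ sends x1 ↦ [x1=x2], x2 ↦ [x1=x2], x3 ↦ [x3].
For each subset V ⊆ X/∼, compute π^{-1}(V) ⊆ X and check whether π^{-1}(V) ∈ τ. V is open in τ_Q iff π^{-1}(V) ∈ τ.
  V = {}: π^{-1}(V) = ∅ ∈ τ ✓.
  V = {[x1=x2]}: π^{-1}(V) = {x1, x2} ∈ τ ✓.
  V = {[x3]}: π^{-1}(V) = {x3} ∉ τ ✗.
  V = {[x1=x2], [x3]}: π^{-1}(V) = {x1, x2, x3} ∈ τ ✓.
Open sets in the quotient: τ_Q = {{}, {[x1=x2]}, {[x1=x2], [x3]}} (3 elements).


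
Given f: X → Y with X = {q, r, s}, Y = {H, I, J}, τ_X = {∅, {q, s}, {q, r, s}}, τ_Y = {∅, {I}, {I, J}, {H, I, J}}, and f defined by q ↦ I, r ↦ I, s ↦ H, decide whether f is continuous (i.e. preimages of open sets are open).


f is NOT continuous.

Compute f^{-1}(U) for each U ∈ τ_Y:
  U = ∅: f^{-1}(U) = ∅ ∈ τ_X ✓.
  U = {I}: f^{-1}(U) = {q, r} ∉ τ_X ✗.
  U = {I, J}: f^{-1}(U) = {q, r} ∉ τ_X ✗.
  U = {H, I, J}: f^{-1}(U) = {q, r, s} ∈ τ_X ✓.
Found U = {I} with f^{-1}(U) = {q, r} not in τ_X. Therefore f is NOT continuous.


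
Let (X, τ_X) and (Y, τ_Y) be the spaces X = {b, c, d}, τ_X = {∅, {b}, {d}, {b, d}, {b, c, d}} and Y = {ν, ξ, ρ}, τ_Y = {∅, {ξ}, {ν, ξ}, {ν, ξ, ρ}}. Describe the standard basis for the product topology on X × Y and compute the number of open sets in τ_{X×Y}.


Basis B = {∅ × ∅, {b} × {ξ}, {d} × {ξ}, {b} × {ν, ξ}, {b, d} × {ξ}, {d} × {ν, ξ}, {b} × {ν, ξ, ρ}, {b, c, d} × {ξ}, {d} × {ν, ξ, ρ}, {b, d} × {ν, ξ}, {b, d} × {ν, ξ, ρ}, {b, c, d} × {ν, ξ}, {b, c, d} × {ν, ξ, ρ}}; |τ_{X×Y}| = 30.

Enumerate products U × V with U ∈ τ_X, V ∈ τ_Y (deduplicated):
  ∅ × ∅ = {} (∅)
  {b} × {ξ} = {(b,ξ)}
  {d} × {ξ} = {(d,ξ)}
  {b} × {ν, ξ} = {(b,ν), (b,ξ)}
  {b, d} × {ξ} = {(b,ξ), (d,ξ)}
  {d} × {ν, ξ} = {(d,ν), (d,ξ)}
  {b} × {ν, ξ, ρ} = {(b,ν), (b,ξ), (b,ρ)}
  {b, c, d} × {ξ} = {(b,ξ), (c,ξ), (d,ξ)}
  {d} × {ν, ξ, ρ} = {(d,ν), (d,ξ), (d,ρ)}
  {b, d} × {ν, ξ} = {(b,ν), (b,ξ), (d,ν), (d,ξ)}
  {b, d} × {ν, ξ, ρ} = {(b,ν), (b,ξ), (b,ρ), (d,ν), (d,ξ), (d,ρ)}
  {b, c, d} × {ν, ξ} = {(b,ν), (b,ξ), (c,ν), (c,ξ), (d,ν), (d,ξ)}
  {b, c, d} × {ν, ξ, ρ} = {(b,ν), (b,ξ), (b,ρ), (c,ν), (c,ξ), (c,ρ), (d,ν), (d,ξ), (d,ρ)}
These 13 distinct sets form the basis B.
Close under arbitrary unions to get τ_{X×Y}; counting gives |τ_{X×Y}| = 30.


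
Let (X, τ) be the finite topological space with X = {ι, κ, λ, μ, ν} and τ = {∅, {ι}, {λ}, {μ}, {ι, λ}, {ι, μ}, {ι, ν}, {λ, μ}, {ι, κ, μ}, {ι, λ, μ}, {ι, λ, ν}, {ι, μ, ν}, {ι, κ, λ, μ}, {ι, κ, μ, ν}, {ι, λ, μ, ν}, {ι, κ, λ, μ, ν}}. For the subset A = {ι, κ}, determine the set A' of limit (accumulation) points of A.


A' = {κ, ν}

For each x ∈ X, list the open sets U ∈ τ with x ∈ U, then check whether U ∩ (A ∖ {x}) ≠ ∅ for every such U.
  x = ι: open {ι} ∋ x has {ι} ∩ (A ∖ {ι}) = ∅, so x is NOT a limit point.
  x = κ: opens ∋ x are {ι, κ, μ}, {ι, κ, λ, μ}, {ι, κ, μ, ν}, {ι, κ, λ, μ, ν}; each meets A ∖ {κ}, so x IS a limit point.
  x = λ: open {λ} ∋ x has {λ} ∩ (A ∖ {λ}) = ∅, so x is NOT a limit point.
  x = μ: open {μ} ∋ x has {μ} ∩ (A ∖ {μ}) = ∅, so x is NOT a limit point.
  x = ν: opens ∋ x are {ι, ν}, {ι, λ, ν}, {ι, μ, ν}, {ι, κ, μ, ν}, {ι, λ, μ, ν}, {ι, κ, λ, μ, ν}; each meets A ∖ {ν}, so x IS a limit point.
Collecting: A' = {κ, ν}.


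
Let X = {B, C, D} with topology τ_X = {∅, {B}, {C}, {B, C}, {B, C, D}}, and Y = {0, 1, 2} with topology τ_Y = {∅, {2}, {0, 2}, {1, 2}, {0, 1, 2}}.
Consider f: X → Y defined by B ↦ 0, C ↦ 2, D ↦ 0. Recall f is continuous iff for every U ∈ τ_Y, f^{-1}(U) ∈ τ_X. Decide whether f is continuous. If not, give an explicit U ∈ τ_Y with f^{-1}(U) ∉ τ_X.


f IS continuous.

Compute f^{-1}(U) for each U ∈ τ_Y:
  U = ∅: f^{-1}(U) = ∅ ∈ τ_X ✓.
  U = {2}: f^{-1}(U) = {C} ∈ τ_X ✓.
  U = {0, 2}: f^{-1}(U) = {B, C, D} ∈ τ_X ✓.
  U = {1, 2}: f^{-1}(U) = {C} ∈ τ_X ✓.
  U = {0, 1, 2}: f^{-1}(U) = {B, C, D} ∈ τ_X ✓.
Every preimage lies in τ_X, so f IS continuous.


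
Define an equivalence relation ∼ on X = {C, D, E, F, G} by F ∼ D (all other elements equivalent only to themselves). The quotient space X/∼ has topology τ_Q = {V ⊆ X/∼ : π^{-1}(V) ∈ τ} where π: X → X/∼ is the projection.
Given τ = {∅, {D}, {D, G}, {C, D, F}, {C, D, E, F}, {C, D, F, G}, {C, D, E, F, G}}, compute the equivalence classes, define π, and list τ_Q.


X/∼ = {[C], [D=F], [E], [G]}; |τ_Q| = 5.

Equivalence classes: [C], [D=F], [E], [G].
Quotient map π: X → X/∼ sends C ↦ [C], D ↦ [D=F], E ↦ [E], F ↦ [D=F], G ↦ [G].
For each subset V ⊆ X/∼, compute π^{-1}(V) ⊆ X and check whether π^{-1}(V) ∈ τ. V is open in τ_Q iff π^{-1}(V) ∈ τ.
  V = {}: π^{-1}(V) = ∅ ∈ τ ✓.
  V = {[C]}: π^{-1}(V) = {C} ∉ τ ✗.
  V = {[D=F]}: π^{-1}(V) = {D, F} ∉ τ ✗.
  V = {[C], [D=F]}: π^{-1}(V) = {C, D, F} ∈ τ ✓.
  V = {[E]}: π^{-1}(V) = {E} ∉ τ ✗.
  V = {[C], [E]}: π^{-1}(V) = {C, E} ∉ τ ✗.
  V = {[D=F], [E]}: π^{-1}(V) = {D, E, F} ∉ τ ✗.
  V = {[C], [D=F], [E]}: π^{-1}(V) = {C, D, E, F} ∈ τ ✓.
  V = {[G]}: π^{-1}(V) = {G} ∉ τ ✗.
  V = {[C], [G]}: π^{-1}(V) = {C, G} ∉ τ ✗.
  V = {[D=F], [G]}: π^{-1}(V) = {D, F, G} ∉ τ ✗.
  V = {[C], [D=F], [G]}: π^{-1}(V) = {C, D, F, G} ∈ τ ✓.
  V = {[E], [G]}: π^{-1}(V) = {E, G} ∉ τ ✗.
  V = {[C], [E], [G]}: π^{-1}(V) = {C, E, G} ∉ τ ✗.
  V = {[D=F], [E], [G]}: π^{-1}(V) = {D, E, F, G} ∉ τ ✗.
  V = {[C], [D=F], [E], [G]}: π^{-1}(V) = {C, D, E, F, G} ∈ τ ✓.
Open sets in the quotient: τ_Q = {{}, {[C], [D=F]}, {[C], [D=F], [E]}, {[C], [D=F], [G]}, {[C], [D=F], [E], [G]}} (5 elements).


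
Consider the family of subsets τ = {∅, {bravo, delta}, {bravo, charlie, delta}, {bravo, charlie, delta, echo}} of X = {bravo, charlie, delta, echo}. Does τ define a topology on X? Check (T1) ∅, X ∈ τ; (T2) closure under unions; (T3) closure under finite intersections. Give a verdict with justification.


τ IS a topology on X.

Axiom (T1): ∅ ∈ τ? Yes; X ∈ τ? Yes.
Axiom (T2/T3): check pairwise unions and intersections of members of τ.
All pairwise intersections and unions checked — each lies in τ. Therefore τ satisfies (T1), (T2), (T3): it IS a topology on X.


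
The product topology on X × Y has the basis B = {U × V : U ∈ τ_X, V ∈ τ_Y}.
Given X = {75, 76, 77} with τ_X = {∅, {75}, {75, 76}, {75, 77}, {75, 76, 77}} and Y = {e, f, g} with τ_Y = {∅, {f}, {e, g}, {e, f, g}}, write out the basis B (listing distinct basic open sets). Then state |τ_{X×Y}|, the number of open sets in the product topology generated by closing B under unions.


Basis B = {∅ × ∅, {75} × {f}, {75} × {e, g}, {75, 76} × {f}, {75, 77} × {f}, {75} × {e, f, g}, {75, 76, 77} × {f}, {75, 76} × {e, g}, {75, 77} × {e, g}, {75, 76} × {e, f, g}, {75, 77} × {e, f, g}, {75, 76, 77} × {e, g}, {75, 76, 77} × {e, f, g}}; |τ_{X×Y}| = 25.

Enumerate products U × V with U ∈ τ_X, V ∈ τ_Y (deduplicated):
  ∅ × ∅ = {} (∅)
  {75} × {f} = {(75,f)}
  {75} × {e, g} = {(75,e), (75,g)}
  {75, 76} × {f} = {(75,f), (76,f)}
  {75, 77} × {f} = {(75,f), (77,f)}
  {75} × {e, f, g} = {(75,e), (75,f), (75,g)}
  {75, 76, 77} × {f} = {(75,f), (76,f), (77,f)}
  {75, 76} × {e, g} = {(75,e), (75,g), (76,e), (76,g)}
  {75, 77} × {e, g} = {(75,e), (75,g), (77,e), (77,g)}
  {75, 76} × {e, f, g} = {(75,e), (75,f), (75,g), (76,e), (76,f), (76,g)}
  {75, 77} × {e, f, g} = {(75,e), (75,f), (75,g), (77,e), (77,f), (77,g)}
  {75, 76, 77} × {e, g} = {(75,e), (75,g), (76,e), (76,g), (77,e), (77,g)}
  {75, 76, 77} × {e, f, g} = {(75,e), (75,f), (75,g), (76,e), (76,f), (76,g), (77,e), (77,f), (77,g)}
These 13 distinct sets form the basis B.
Close under arbitrary unions to get τ_{X×Y}; counting gives |τ_{X×Y}| = 25.


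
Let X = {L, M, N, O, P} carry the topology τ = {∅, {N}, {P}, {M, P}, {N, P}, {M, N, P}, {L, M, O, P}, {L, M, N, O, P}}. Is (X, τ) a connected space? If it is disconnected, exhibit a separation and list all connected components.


(X, τ) is disconnected; components = [{N}, {L, M, O, P}].

Find clopen sets (U ∈ τ with X ∖ U ∈ τ):
  U = ∅, X ∖ U = {L, M, N, O, P} — both open, so U is clopen.
  U = {N}, X ∖ U = {L, M, O, P} — both open, so U is clopen.
  U = {L, M, O, P}, X ∖ U = {N} — both open, so U is clopen.
  U = {L, M, N, O, P}, X ∖ U = ∅ — both open, so U is clopen.
Nontrivial clopen(s) exist: e.g. {N}. So (X, τ) is disconnected.
Compute connected components by grouping points that agree on all clopens:
  component: {N}
  component: {L, M, O, P}


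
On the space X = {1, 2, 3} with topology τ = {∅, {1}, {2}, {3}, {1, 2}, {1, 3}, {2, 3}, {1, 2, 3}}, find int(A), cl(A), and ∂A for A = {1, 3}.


int(A) = {1, 3}, cl(A) = {1, 3}, ∂A = ∅.

Closed sets in (X, τ) are complements of opens:
  closed(X, τ) = {∅, {1}, {2}, {3}, {1, 2}, {1, 3}, {2, 3}, {1, 2, 3}}.
int(A) = ⋃ {U ∈ τ : U ⊆ A}. Opens contained in A: ∅, {1}, {3}, {1, 3}.
Taking the union of these: int(A) = {1, 3}.
cl(A) = ⋂ {C closed : A ⊆ C}. Closed sets containing A: {1, 3}, {1, 2, 3}.
Intersecting these: cl(A) = {1, 3}.
∂A = cl(A) ∖ int(A) = {1, 3} ∖ {1, 3} = ∅.


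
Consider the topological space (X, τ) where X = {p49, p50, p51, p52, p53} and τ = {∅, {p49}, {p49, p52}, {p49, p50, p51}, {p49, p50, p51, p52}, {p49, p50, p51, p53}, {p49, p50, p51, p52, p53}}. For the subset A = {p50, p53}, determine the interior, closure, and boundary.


int(A) = ∅, cl(A) = {p50, p51, p53}, ∂A = {p50, p51, p53}.

Closed sets in (X, τ) are complements of opens:
  closed(X, τ) = {∅, {p52}, {p53}, {p52, p53}, {p50, p51, p53}, {p50, p51, p52, p53}, {p49, p50, p51, p52, p53}}.
int(A) = ⋃ {U ∈ τ : U ⊆ A}. Opens contained in A: ∅.
Taking the union of these: int(A) = ∅.
cl(A) = ⋂ {C closed : A ⊆ C}. Closed sets containing A: {p50, p51, p53}, {p50, p51, p52, p53}, {p49, p50, p51, p52, p53}.
Intersecting these: cl(A) = {p50, p51, p53}.
∂A = cl(A) ∖ int(A) = {p50, p51, p53} ∖ ∅ = {p50, p51, p53}.


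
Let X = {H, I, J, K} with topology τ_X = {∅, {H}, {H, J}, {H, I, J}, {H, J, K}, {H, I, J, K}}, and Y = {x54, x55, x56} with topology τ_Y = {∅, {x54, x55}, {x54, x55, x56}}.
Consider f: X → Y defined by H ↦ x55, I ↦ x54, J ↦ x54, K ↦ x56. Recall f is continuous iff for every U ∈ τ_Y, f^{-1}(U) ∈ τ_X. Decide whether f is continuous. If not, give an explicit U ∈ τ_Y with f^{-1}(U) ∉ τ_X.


f IS continuous.

Compute f^{-1}(U) for each U ∈ τ_Y:
  U = ∅: f^{-1}(U) = ∅ ∈ τ_X ✓.
  U = {x54, x55}: f^{-1}(U) = {H, I, J} ∈ τ_X ✓.
  U = {x54, x55, x56}: f^{-1}(U) = {H, I, J, K} ∈ τ_X ✓.
Every preimage lies in τ_X, so f IS continuous.


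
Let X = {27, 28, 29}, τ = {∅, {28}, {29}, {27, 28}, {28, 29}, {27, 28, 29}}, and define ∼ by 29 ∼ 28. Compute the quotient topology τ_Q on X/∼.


X/∼ = {[27], [28=29]}; |τ_Q| = 3.

Equivalence classes: [27], [28=29].
Quotient map π: X → X/∼ sends 27 ↦ [27], 28 ↦ [28=29], 29 ↦ [28=29].
For each subset V ⊆ X/∼, compute π^{-1}(V) ⊆ X and check whether π^{-1}(V) ∈ τ. V is open in τ_Q iff π^{-1}(V) ∈ τ.
  V = {}: π^{-1}(V) = ∅ ∈ τ ✓.
  V = {[27]}: π^{-1}(V) = {27} ∉ τ ✗.
  V = {[28=29]}: π^{-1}(V) = {28, 29} ∈ τ ✓.
  V = {[27], [28=29]}: π^{-1}(V) = {27, 28, 29} ∈ τ ✓.
Open sets in the quotient: τ_Q = {{}, {[28=29]}, {[27], [28=29]}} (3 elements).


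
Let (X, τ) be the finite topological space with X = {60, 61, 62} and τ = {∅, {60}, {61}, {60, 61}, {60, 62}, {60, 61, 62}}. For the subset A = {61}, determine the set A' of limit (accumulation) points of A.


A' = ∅

For each x ∈ X, list the open sets U ∈ τ with x ∈ U, then check whether U ∩ (A ∖ {x}) ≠ ∅ for every such U.
  x = 60: open {60} ∋ x has {60} ∩ (A ∖ {60}) = ∅, so x is NOT a limit point.
  x = 61: open {61} ∋ x has {61} ∩ (A ∖ {61}) = ∅, so x is NOT a limit point.
  x = 62: open {60, 62} ∋ x has {60, 62} ∩ (A ∖ {62}) = ∅, so x is NOT a limit point.
Collecting: A' = ∅.


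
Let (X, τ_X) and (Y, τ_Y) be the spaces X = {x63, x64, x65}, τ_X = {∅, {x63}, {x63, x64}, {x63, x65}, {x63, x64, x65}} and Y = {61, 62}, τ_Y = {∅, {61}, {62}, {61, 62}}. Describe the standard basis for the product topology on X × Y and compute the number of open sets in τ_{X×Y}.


Basis B = {∅ × ∅, {x63} × {61}, {x63} × {62}, {x63} × {61, 62}, {x63, x64} × {61}, {x63, x65} × {61}, {x63, x64} × {62}, {x63, x65} × {62}, {x63, x64, x65} × {61}, {x63, x64, x65} × {62}, {x63, x64} × {61, 62}, {x63, x65} × {61, 62}, {x63, x64, x65} × {61, 62}}; |τ_{X×Y}| = 25.

Enumerate products U × V with U ∈ τ_X, V ∈ τ_Y (deduplicated):
  ∅ × ∅ = {} (∅)
  {x63} × {61} = {(x63,61)}
  {x63} × {62} = {(x63,62)}
  {x63} × {61, 62} = {(x63,61), (x63,62)}
  {x63, x64} × {61} = {(x63,61), (x64,61)}
  {x63, x65} × {61} = {(x63,61), (x65,61)}
  {x63, x64} × {62} = {(x63,62), (x64,62)}
  {x63, x65} × {62} = {(x63,62), (x65,62)}
  {x63, x64, x65} × {61} = {(x63,61), (x64,61), (x65,61)}
  {x63, x64, x65} × {62} = {(x63,62), (x64,62), (x65,62)}
  {x63, x64} × {61, 62} = {(x63,61), (x63,62), (x64,61), (x64,62)}
  {x63, x65} × {61, 62} = {(x63,61), (x63,62), (x65,61), (x65,62)}
  {x63, x64, x65} × {61, 62} = {(x63,61), (x63,62), (x64,61), (x64,62), (x65,61), (x65,62)}
These 13 distinct sets form the basis B.
Close under arbitrary unions to get τ_{X×Y}; counting gives |τ_{X×Y}| = 25.


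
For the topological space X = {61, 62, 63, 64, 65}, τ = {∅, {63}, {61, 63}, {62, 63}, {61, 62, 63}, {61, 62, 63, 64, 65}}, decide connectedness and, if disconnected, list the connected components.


(X, τ) is connected.

Find clopen sets (U ∈ τ with X ∖ U ∈ τ):
  U = ∅, X ∖ U = {61, 62, 63, 64, 65} — both open, so U is clopen.
  U = {61, 62, 63, 64, 65}, X ∖ U = ∅ — both open, so U is clopen.
Only trivial clopens (∅ and X) exist, so (X, τ) is connected.
Compute connected components by grouping points that agree on all clopens:
  component: {61, 62, 63, 64, 65}


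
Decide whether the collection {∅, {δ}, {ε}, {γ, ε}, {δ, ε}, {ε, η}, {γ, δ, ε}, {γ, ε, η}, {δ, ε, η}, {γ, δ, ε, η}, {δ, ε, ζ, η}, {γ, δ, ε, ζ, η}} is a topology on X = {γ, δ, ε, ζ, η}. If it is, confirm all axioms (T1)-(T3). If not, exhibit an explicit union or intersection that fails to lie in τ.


τ IS a topology on X.

Axiom (T1): ∅ ∈ τ? Yes; X ∈ τ? Yes.
Axiom (T2/T3): check pairwise unions and intersections of members of τ.
All pairwise intersections and unions checked — each lies in τ. Therefore τ satisfies (T1), (T2), (T3): it IS a topology on X.


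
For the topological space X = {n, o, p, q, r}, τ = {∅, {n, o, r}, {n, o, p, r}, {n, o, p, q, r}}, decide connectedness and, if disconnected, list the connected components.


(X, τ) is connected.

Find clopen sets (U ∈ τ with X ∖ U ∈ τ):
  U = ∅, X ∖ U = {n, o, p, q, r} — both open, so U is clopen.
  U = {n, o, p, q, r}, X ∖ U = ∅ — both open, so U is clopen.
Only trivial clopens (∅ and X) exist, so (X, τ) is connected.
Compute connected components by grouping points that agree on all clopens:
  component: {n, o, p, q, r}


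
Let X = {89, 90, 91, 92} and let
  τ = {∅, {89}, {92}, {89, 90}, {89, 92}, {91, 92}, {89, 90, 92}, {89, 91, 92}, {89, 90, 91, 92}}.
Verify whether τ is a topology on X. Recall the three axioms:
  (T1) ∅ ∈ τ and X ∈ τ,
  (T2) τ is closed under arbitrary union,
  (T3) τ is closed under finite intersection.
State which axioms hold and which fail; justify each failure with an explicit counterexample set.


τ IS a topology on X.

Axiom (T1): ∅ ∈ τ? Yes; X ∈ τ? Yes.
Axiom (T2/T3): check pairwise unions and intersections of members of τ.
All pairwise intersections and unions checked — each lies in τ. Therefore τ satisfies (T1), (T2), (T3): it IS a topology on X.


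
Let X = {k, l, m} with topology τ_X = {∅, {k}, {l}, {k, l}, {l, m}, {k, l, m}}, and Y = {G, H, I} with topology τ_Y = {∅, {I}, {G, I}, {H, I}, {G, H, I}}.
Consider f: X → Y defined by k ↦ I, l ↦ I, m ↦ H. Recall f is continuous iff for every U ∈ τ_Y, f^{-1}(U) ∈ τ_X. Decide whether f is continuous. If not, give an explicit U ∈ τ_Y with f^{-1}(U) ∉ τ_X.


f IS continuous.

Compute f^{-1}(U) for each U ∈ τ_Y:
  U = ∅: f^{-1}(U) = ∅ ∈ τ_X ✓.
  U = {I}: f^{-1}(U) = {k, l} ∈ τ_X ✓.
  U = {G, I}: f^{-1}(U) = {k, l} ∈ τ_X ✓.
  U = {H, I}: f^{-1}(U) = {k, l, m} ∈ τ_X ✓.
  U = {G, H, I}: f^{-1}(U) = {k, l, m} ∈ τ_X ✓.
Every preimage lies in τ_X, so f IS continuous.


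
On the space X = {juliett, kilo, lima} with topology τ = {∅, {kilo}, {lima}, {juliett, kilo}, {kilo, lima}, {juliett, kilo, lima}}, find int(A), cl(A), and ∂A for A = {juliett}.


int(A) = ∅, cl(A) = {juliett}, ∂A = {juliett}.

Closed sets in (X, τ) are complements of opens:
  closed(X, τ) = {∅, {juliett}, {lima}, {juliett, kilo}, {juliett, lima}, {juliett, kilo, lima}}.
int(A) = ⋃ {U ∈ τ : U ⊆ A}. Opens contained in A: ∅.
Taking the union of these: int(A) = ∅.
cl(A) = ⋂ {C closed : A ⊆ C}. Closed sets containing A: {juliett}, {juliett, kilo}, {juliett, lima}, {juliett, kilo, lima}.
Intersecting these: cl(A) = {juliett}.
∂A = cl(A) ∖ int(A) = {juliett} ∖ ∅ = {juliett}.


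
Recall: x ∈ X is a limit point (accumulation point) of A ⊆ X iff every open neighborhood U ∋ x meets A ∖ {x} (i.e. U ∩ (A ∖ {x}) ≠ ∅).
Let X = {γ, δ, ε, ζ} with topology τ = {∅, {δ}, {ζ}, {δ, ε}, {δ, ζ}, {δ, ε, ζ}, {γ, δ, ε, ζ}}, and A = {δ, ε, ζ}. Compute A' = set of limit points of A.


A' = {γ, ε}

For each x ∈ X, list the open sets U ∈ τ with x ∈ U, then check whether U ∩ (A ∖ {x}) ≠ ∅ for every such U.
  x = γ: opens ∋ x are {γ, δ, ε, ζ}; each meets A ∖ {γ}, so x IS a limit point.
  x = δ: open {δ} ∋ x has {δ} ∩ (A ∖ {δ}) = ∅, so x is NOT a limit point.
  x = ε: opens ∋ x are {δ, ε}, {δ, ε, ζ}, {γ, δ, ε, ζ}; each meets A ∖ {ε}, so x IS a limit point.
  x = ζ: open {ζ} ∋ x has {ζ} ∩ (A ∖ {ζ}) = ∅, so x is NOT a limit point.
Collecting: A' = {γ, ε}.


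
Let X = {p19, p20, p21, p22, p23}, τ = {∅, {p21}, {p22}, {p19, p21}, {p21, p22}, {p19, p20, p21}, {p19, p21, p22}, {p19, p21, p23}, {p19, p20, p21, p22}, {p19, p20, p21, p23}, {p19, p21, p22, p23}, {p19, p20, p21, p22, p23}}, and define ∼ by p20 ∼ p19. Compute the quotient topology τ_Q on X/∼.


X/∼ = {[p19=p20], [p21], [p22], [p23]}; |τ_Q| = 8.

Equivalence classes: [p19=p20], [p21], [p22], [p23].
Quotient map π: X → X/∼ sends p19 ↦ [p19=p20], p20 ↦ [p19=p20], p21 ↦ [p21], p22 ↦ [p22], p23 ↦ [p23].
For each subset V ⊆ X/∼, compute π^{-1}(V) ⊆ X and check whether π^{-1}(V) ∈ τ. V is open in τ_Q iff π^{-1}(V) ∈ τ.
  V = {}: π^{-1}(V) = ∅ ∈ τ ✓.
  V = {[p19=p20]}: π^{-1}(V) = {p19, p20} ∉ τ ✗.
  V = {[p21]}: π^{-1}(V) = {p21} ∈ τ ✓.
  V = {[p19=p20], [p21]}: π^{-1}(V) = {p19, p20, p21} ∈ τ ✓.
  V = {[p22]}: π^{-1}(V) = {p22} ∈ τ ✓.
  V = {[p19=p20], [p22]}: π^{-1}(V) = {p19, p20, p22} ∉ τ ✗.
  V = {[p21], [p22]}: π^{-1}(V) = {p21, p22} ∈ τ ✓.
  V = {[p19=p20], [p21], [p22]}: π^{-1}(V) = {p19, p20, p21, p22} ∈ τ ✓.
  V = {[p23]}: π^{-1}(V) = {p23} ∉ τ ✗.
  V = {[p19=p20], [p23]}: π^{-1}(V) = {p19, p20, p23} ∉ τ ✗.
  V = {[p21], [p23]}: π^{-1}(V) = {p21, p23} ∉ τ ✗.
  V = {[p19=p20], [p21], [p23]}: π^{-1}(V) = {p19, p20, p21, p23} ∈ τ ✓.
  V = {[p22], [p23]}: π^{-1}(V) = {p22, p23} ∉ τ ✗.
  V = {[p19=p20], [p22], [p23]}: π^{-1}(V) = {p19, p20, p22, p23} ∉ τ ✗.
  V = {[p21], [p22], [p23]}: π^{-1}(V) = {p21, p22, p23} ∉ τ ✗.
  V = {[p19=p20], [p21], [p22], [p23]}: π^{-1}(V) = {p19, p20, p21, p22, p23} ∈ τ ✓.
Open sets in the quotient: τ_Q = {{}, {[p21]}, {[p19=p20], [p21]}, {[p22]}, {[p21], [p22]}, {[p19=p20], [p21], [p22]}, {[p19=p20], [p21], [p23]}, {[p19=p20], [p21], [p22], [p23]}} (8 elements).


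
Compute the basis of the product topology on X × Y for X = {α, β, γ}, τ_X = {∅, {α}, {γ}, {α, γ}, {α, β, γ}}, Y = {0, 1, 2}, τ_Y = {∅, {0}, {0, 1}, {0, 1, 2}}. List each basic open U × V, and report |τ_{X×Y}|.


Basis B = {∅ × ∅, {α} × {0}, {γ} × {0}, {α} × {0, 1}, {α, γ} × {0}, {γ} × {0, 1}, {α} × {0, 1, 2}, {α, β, γ} × {0}, {γ} × {0, 1, 2}, {α, γ} × {0, 1}, {α, γ} × {0, 1, 2}, {α, β, γ} × {0, 1}, {α, β, γ} × {0, 1, 2}}; |τ_{X×Y}| = 30.

Enumerate products U × V with U ∈ τ_X, V ∈ τ_Y (deduplicated):
  ∅ × ∅ = {} (∅)
  {α} × {0} = {(α,0)}
  {γ} × {0} = {(γ,0)}
  {α} × {0, 1} = {(α,0), (α,1)}
  {α, γ} × {0} = {(α,0), (γ,0)}
  {γ} × {0, 1} = {(γ,0), (γ,1)}
  {α} × {0, 1, 2} = {(α,0), (α,1), (α,2)}
  {α, β, γ} × {0} = {(α,0), (β,0), (γ,0)}
  {γ} × {0, 1, 2} = {(γ,0), (γ,1), (γ,2)}
  {α, γ} × {0, 1} = {(α,0), (α,1), (γ,0), (γ,1)}
  {α, γ} × {0, 1, 2} = {(α,0), (α,1), (α,2), (γ,0), (γ,1), (γ,2)}
  {α, β, γ} × {0, 1} = {(α,0), (α,1), (β,0), (β,1), (γ,0), (γ,1)}
  {α, β, γ} × {0, 1, 2} = {(α,0), (α,1), (α,2), (β,0), (β,1), (β,2), (γ,0), (γ,1), (γ,2)}
These 13 distinct sets form the basis B.
Close under arbitrary unions to get τ_{X×Y}; counting gives |τ_{X×Y}| = 30.


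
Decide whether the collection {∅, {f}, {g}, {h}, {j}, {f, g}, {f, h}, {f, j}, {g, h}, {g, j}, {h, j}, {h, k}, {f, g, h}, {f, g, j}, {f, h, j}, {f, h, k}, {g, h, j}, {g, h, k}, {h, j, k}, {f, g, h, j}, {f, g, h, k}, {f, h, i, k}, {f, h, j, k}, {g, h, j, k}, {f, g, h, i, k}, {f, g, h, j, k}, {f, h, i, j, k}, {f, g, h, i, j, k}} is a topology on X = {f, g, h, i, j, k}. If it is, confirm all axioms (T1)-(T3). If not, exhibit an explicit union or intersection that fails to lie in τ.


τ IS a topology on X.

Axiom (T1): ∅ ∈ τ? Yes; X ∈ τ? Yes.
Axiom (T2/T3): check pairwise unions and intersections of members of τ.
All pairwise intersections and unions checked — each lies in τ. Therefore τ satisfies (T1), (T2), (T3): it IS a topology on X.


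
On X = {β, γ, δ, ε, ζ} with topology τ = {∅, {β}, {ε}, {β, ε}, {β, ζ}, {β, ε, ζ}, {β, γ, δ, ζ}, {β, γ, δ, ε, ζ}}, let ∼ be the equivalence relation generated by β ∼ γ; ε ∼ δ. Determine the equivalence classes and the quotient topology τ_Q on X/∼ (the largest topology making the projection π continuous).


X/∼ = {[β=γ], [δ=ε], [ζ]}; |τ_Q| = 2.

Equivalence classes: [β=γ], [δ=ε], [ζ].
Quotient map π: X → X/∼ sends β ↦ [β=γ], γ ↦ [β=γ], δ ↦ [δ=ε], ε ↦ [δ=ε], ζ ↦ [ζ].
For each subset V ⊆ X/∼, compute π^{-1}(V) ⊆ X and check whether π^{-1}(V) ∈ τ. V is open in τ_Q iff π^{-1}(V) ∈ τ.
  V = {}: π^{-1}(V) = ∅ ∈ τ ✓.
  V = {[β=γ]}: π^{-1}(V) = {β, γ} ∉ τ ✗.
  V = {[δ=ε]}: π^{-1}(V) = {δ, ε} ∉ τ ✗.
  V = {[β=γ], [δ=ε]}: π^{-1}(V) = {β, γ, δ, ε} ∉ τ ✗.
  V = {[ζ]}: π^{-1}(V) = {ζ} ∉ τ ✗.
  V = {[β=γ], [ζ]}: π^{-1}(V) = {β, γ, ζ} ∉ τ ✗.
  V = {[δ=ε], [ζ]}: π^{-1}(V) = {δ, ε, ζ} ∉ τ ✗.
  V = {[β=γ], [δ=ε], [ζ]}: π^{-1}(V) = {β, γ, δ, ε, ζ} ∈ τ ✓.
Open sets in the quotient: τ_Q = {{}, {[β=γ], [δ=ε], [ζ]}} (2 elements).


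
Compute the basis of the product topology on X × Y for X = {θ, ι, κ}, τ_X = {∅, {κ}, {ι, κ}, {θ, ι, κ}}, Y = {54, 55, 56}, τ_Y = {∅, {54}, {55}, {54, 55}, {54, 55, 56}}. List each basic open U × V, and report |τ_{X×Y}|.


Basis B = {∅ × ∅, {κ} × {54}, {κ} × {55}, {ι, κ} × {54}, {ι, κ} × {55}, {κ} × {54, 55}, {θ, ι, κ} × {54}, {θ, ι, κ} × {55}, {κ} × {54, 55, 56}, {ι, κ} × {54, 55}, {θ, ι, κ} × {54, 55}, {ι, κ} × {54, 55, 56}, {θ, ι, κ} × {54, 55, 56}}; |τ_{X×Y}| = 30.

Enumerate products U × V with U ∈ τ_X, V ∈ τ_Y (deduplicated):
  ∅ × ∅ = {} (∅)
  {κ} × {54} = {(κ,54)}
  {κ} × {55} = {(κ,55)}
  {ι, κ} × {54} = {(ι,54), (κ,54)}
  {ι, κ} × {55} = {(ι,55), (κ,55)}
  {κ} × {54, 55} = {(κ,54), (κ,55)}
  {θ, ι, κ} × {54} = {(θ,54), (ι,54), (κ,54)}
  {θ, ι, κ} × {55} = {(θ,55), (ι,55), (κ,55)}
  {κ} × {54, 55, 56} = {(κ,54), (κ,55), (κ,56)}
  {ι, κ} × {54, 55} = {(ι,54), (ι,55), (κ,54), (κ,55)}
  {θ, ι, κ} × {54, 55} = {(θ,54), (θ,55), (ι,54), (ι,55), (κ,54), (κ,55)}
  {ι, κ} × {54, 55, 56} = {(ι,54), (ι,55), (ι,56), (κ,54), (κ,55), (κ,56)}
  {θ, ι, κ} × {54, 55, 56} = {(θ,54), (θ,55), (θ,56), (ι,54), (ι,55), (ι,56), (κ,54), (κ,55), (κ,56)}
These 13 distinct sets form the basis B.
Close under arbitrary unions to get τ_{X×Y}; counting gives |τ_{X×Y}| = 30.


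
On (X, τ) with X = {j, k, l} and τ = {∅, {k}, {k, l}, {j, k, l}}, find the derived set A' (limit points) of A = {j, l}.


A' = {j}

For each x ∈ X, list the open sets U ∈ τ with x ∈ U, then check whether U ∩ (A ∖ {x}) ≠ ∅ for every such U.
  x = j: opens ∋ x are {j, k, l}; each meets A ∖ {j}, so x IS a limit point.
  x = k: open {k} ∋ x has {k} ∩ (A ∖ {k}) = ∅, so x is NOT a limit point.
  x = l: open {k, l} ∋ x has {k, l} ∩ (A ∖ {l}) = ∅, so x is NOT a limit point.
Collecting: A' = {j}.


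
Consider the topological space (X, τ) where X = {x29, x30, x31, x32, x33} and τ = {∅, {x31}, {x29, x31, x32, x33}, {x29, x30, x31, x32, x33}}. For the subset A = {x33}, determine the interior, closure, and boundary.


int(A) = ∅, cl(A) = {x29, x30, x32, x33}, ∂A = {x29, x30, x32, x33}.

Closed sets in (X, τ) are complements of opens:
  closed(X, τ) = {∅, {x30}, {x29, x30, x32, x33}, {x29, x30, x31, x32, x33}}.
int(A) = ⋃ {U ∈ τ : U ⊆ A}. Opens contained in A: ∅.
Taking the union of these: int(A) = ∅.
cl(A) = ⋂ {C closed : A ⊆ C}. Closed sets containing A: {x29, x30, x32, x33}, {x29, x30, x31, x32, x33}.
Intersecting these: cl(A) = {x29, x30, x32, x33}.
∂A = cl(A) ∖ int(A) = {x29, x30, x32, x33} ∖ ∅ = {x29, x30, x32, x33}.


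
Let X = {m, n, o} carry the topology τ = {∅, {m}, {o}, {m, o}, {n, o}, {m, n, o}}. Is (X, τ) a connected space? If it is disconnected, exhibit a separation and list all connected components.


(X, τ) is disconnected; components = [{m}, {n, o}].

Find clopen sets (U ∈ τ with X ∖ U ∈ τ):
  U = ∅, X ∖ U = {m, n, o} — both open, so U is clopen.
  U = {m}, X ∖ U = {n, o} — both open, so U is clopen.
  U = {n, o}, X ∖ U = {m} — both open, so U is clopen.
  U = {m, n, o}, X ∖ U = ∅ — both open, so U is clopen.
Nontrivial clopen(s) exist: e.g. {n, o}. So (X, τ) is disconnected.
Compute connected components by grouping points that agree on all clopens:
  component: {m}
  component: {n, o}


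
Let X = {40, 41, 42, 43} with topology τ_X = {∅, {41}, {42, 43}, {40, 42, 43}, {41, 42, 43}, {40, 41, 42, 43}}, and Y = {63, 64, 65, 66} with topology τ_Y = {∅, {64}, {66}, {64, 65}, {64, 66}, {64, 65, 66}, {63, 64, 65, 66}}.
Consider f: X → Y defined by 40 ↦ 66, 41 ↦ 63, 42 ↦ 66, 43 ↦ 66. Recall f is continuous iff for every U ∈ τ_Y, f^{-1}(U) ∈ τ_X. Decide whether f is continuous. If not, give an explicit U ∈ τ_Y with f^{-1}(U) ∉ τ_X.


f IS continuous.

Compute f^{-1}(U) for each U ∈ τ_Y:
  U = ∅: f^{-1}(U) = ∅ ∈ τ_X ✓.
  U = {64}: f^{-1}(U) = ∅ ∈ τ_X ✓.
  U = {66}: f^{-1}(U) = {40, 42, 43} ∈ τ_X ✓.
  U = {64, 65}: f^{-1}(U) = ∅ ∈ τ_X ✓.
  U = {64, 66}: f^{-1}(U) = {40, 42, 43} ∈ τ_X ✓.
  U = {64, 65, 66}: f^{-1}(U) = {40, 42, 43} ∈ τ_X ✓.
  U = {63, 64, 65, 66}: f^{-1}(U) = {40, 41, 42, 43} ∈ τ_X ✓.
Every preimage lies in τ_X, so f IS continuous.


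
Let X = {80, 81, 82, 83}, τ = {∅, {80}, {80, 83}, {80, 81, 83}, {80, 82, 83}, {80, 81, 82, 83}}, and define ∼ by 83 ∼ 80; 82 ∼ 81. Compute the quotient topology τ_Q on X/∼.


X/∼ = {[80=83], [81=82]}; |τ_Q| = 3.

Equivalence classes: [80=83], [81=82].
Quotient map π: X → X/∼ sends 80 ↦ [80=83], 81 ↦ [81=82], 82 ↦ [81=82], 83 ↦ [80=83].
For each subset V ⊆ X/∼, compute π^{-1}(V) ⊆ X and check whether π^{-1}(V) ∈ τ. V is open in τ_Q iff π^{-1}(V) ∈ τ.
  V = {}: π^{-1}(V) = ∅ ∈ τ ✓.
  V = {[80=83]}: π^{-1}(V) = {80, 83} ∈ τ ✓.
  V = {[81=82]}: π^{-1}(V) = {81, 82} ∉ τ ✗.
  V = {[80=83], [81=82]}: π^{-1}(V) = {80, 81, 82, 83} ∈ τ ✓.
Open sets in the quotient: τ_Q = {{}, {[80=83]}, {[80=83], [81=82]}} (3 elements).


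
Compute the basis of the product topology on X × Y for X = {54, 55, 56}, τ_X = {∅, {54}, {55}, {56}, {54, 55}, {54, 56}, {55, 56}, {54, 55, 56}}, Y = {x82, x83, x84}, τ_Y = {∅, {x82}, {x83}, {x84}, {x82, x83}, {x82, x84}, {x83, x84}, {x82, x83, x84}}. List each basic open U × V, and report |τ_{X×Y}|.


Basis B = {∅ × ∅, {54} × {x82}, {54} × {x83}, {54} × {x84}, {55} × {x82}, {55} × {x83}, {55} × {x84}, {56} × {x82}, {56} × {x83}, {56} × {x84}, {54} × {x82, x83}, {54} × {x82, x84}, {54, 55} × {x82}, {54, 56} × {x82}, {54} × {x83, x84}, {54, 55} × {x83}, {54, 56} × {x83}, {54, 55} × {x84}, {54, 56} × {x84}, {55} × {x82, x83}, {55} × {x82, x84}, {55, 56} × {x82}, {55} × {x83, x84}, {55, 56} × {x83}, {55, 56} × {x84}, {56} × {x82, x83}, {56} × {x82, x84}, {56} × {x83, x84}, {54} × {x82, x83, x84}, {54, 55, 56} × {x82}, {54, 55, 56} × {x83}, {54, 55, 56} × {x84}, {55} × {x82, x83, x84}, {56} × {x82, x83, x84}, {54, 55} × {x82, x83}, {54, 56} × {x82, x83}, {54, 55} × {x82, x84}, {54, 56} × {x82, x84}, {54, 55} × {x83, x84}, {54, 56} × {x83, x84}, {55, 56} × {x82, x83}, {55, 56} × {x82, x84}, {55, 56} × {x83, x84}, {54, 55} × {x82, x83, x84}, {54, 56} × {x82, x83, x84}, {54, 55, 56} × {x82, x83}, {54, 55, 56} × {x82, x84}, {54, 55, 56} × {x83, x84}, {55, 56} × {x82, x83, x84}, {54, 55, 56} × {x82, x83, x84}}; |τ_{X×Y}| = 512.

Enumerate products U × V with U ∈ τ_X, V ∈ τ_Y (deduplicated):
  ∅ × ∅ = {} (∅)
  {54} × {x82} = {(54,x82)}
  {54} × {x83} = {(54,x83)}
  {54} × {x84} = {(54,x84)}
  {55} × {x82} = {(55,x82)}
  {55} × {x83} = {(55,x83)}
  {55} × {x84} = {(55,x84)}
  {56} × {x82} = {(56,x82)}
  {56} × {x83} = {(56,x83)}
  {56} × {x84} = {(56,x84)}
  {54} × {x82, x83} = {(54,x82), (54,x83)}
  {54} × {x82, x84} = {(54,x82), (54,x84)}
  {54, 55} × {x82} = {(54,x82), (55,x82)}
  {54, 56} × {x82} = {(54,x82), (56,x82)}
  {54} × {x83, x84} = {(54,x83), (54,x84)}
  {54, 55} × {x83} = {(54,x83), (55,x83)}
  {54, 56} × {x83} = {(54,x83), (56,x83)}
  {54, 55} × {x84} = {(54,x84), (55,x84)}
  {54, 56} × {x84} = {(54,x84), (56,x84)}
  {55} × {x82, x83} = {(55,x82), (55,x83)}
  {55} × {x82, x84} = {(55,x82), (55,x84)}
  {55, 56} × {x82} = {(55,x82), (56,x82)}
  {55} × {x83, x84} = {(55,x83), (55,x84)}
  {55, 56} × {x83} = {(55,x83), (56,x83)}
  {55, 56} × {x84} = {(55,x84), (56,x84)}
  {56} × {x82, x83} = {(56,x82), (56,x83)}
  {56} × {x82, x84} = {(56,x82), (56,x84)}
  {56} × {x83, x84} = {(56,x83), (56,x84)}
  {54} × {x82, x83, x84} = {(54,x82), (54,x83), (54,x84)}
  {54, 55, 56} × {x82} = {(54,x82), (55,x82), (56,x82)}
  {54, 55, 56} × {x83} = {(54,x83), (55,x83), (56,x83)}
  {54, 55, 56} × {x84} = {(54,x84), (55,x84), (56,x84)}
  {55} × {x82, x83, x84} = {(55,x82), (55,x83), (55,x84)}
  {56} × {x82, x83, x84} = {(56,x82), (56,x83), (56,x84)}
  {54, 55} × {x82, x83} = {(54,x82), (54,x83), (55,x82), (55,x83)}
  {54, 56} × {x82, x83} = {(54,x82), (54,x83), (56,x82), (56,x83)}
  {54, 55} × {x82, x84} = {(54,x82), (54,x84), (55,x82), (55,x84)}
  {54, 56} × {x82, x84} = {(54,x82), (54,x84), (56,x82), (56,x84)}
  {54, 55} × {x83, x84} = {(54,x83), (54,x84), (55,x83), (55,x84)}
  {54, 56} × {x83, x84} = {(54,x83), (54,x84), (56,x83), (56,x84)}
  {55, 56} × {x82, x83} = {(55,x82), (55,x83), (56,x82), (56,x83)}
  {55, 56} × {x82, x84} = {(55,x82), (55,x84), (56,x82), (56,x84)}
  {55, 56} × {x83, x84} = {(55,x83), (55,x84), (56,x83), (56,x84)}
  {54, 55} × {x82, x83, x84} = {(54,x82), (54,x83), (54,x84), (55,x82), (55,x83), (55,x84)}
  {54, 56} × {x82, x83, x84} = {(54,x82), (54,x83), (54,x84), (56,x82), (56,x83), (56,x84)}
  {54, 55, 56} × {x82, x83} = {(54,x82), (54,x83), (55,x82), (55,x83), (56,x82), (56,x83)}
  {54, 55, 56} × {x82, x84} = {(54,x82), (54,x84), (55,x82), (55,x84), (56,x82), (56,x84)}
  {54, 55, 56} × {x83, x84} = {(54,x83), (54,x84), (55,x83), (55,x84), (56,x83), (56,x84)}
  {55, 56} × {x82, x83, x84} = {(55,x82), (55,x83), (55,x84), (56,x82), (56,x83), (56,x84)}
  {54, 55, 56} × {x82, x83, x84} = {(54,x82), (54,x83), (54,x84), (55,x82), (55,x83), (55,x84), (56,x82), (56,x83), (56,x84)}
These 50 distinct sets form the basis B.
Close under arbitrary unions to get τ_{X×Y}; counting gives |τ_{X×Y}| = 512.


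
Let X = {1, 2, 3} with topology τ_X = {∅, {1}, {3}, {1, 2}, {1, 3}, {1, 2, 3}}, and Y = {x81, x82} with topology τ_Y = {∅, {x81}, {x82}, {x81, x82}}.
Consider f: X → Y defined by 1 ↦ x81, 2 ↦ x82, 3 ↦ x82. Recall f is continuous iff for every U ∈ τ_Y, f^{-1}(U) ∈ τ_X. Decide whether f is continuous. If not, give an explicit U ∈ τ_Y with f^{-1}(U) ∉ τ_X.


f is NOT continuous.

Compute f^{-1}(U) for each U ∈ τ_Y:
  U = ∅: f^{-1}(U) = ∅ ∈ τ_X ✓.
  U = {x81}: f^{-1}(U) = {1} ∈ τ_X ✓.
  U = {x82}: f^{-1}(U) = {2, 3} ∉ τ_X ✗.
  U = {x81, x82}: f^{-1}(U) = {1, 2, 3} ∈ τ_X ✓.
Found U = {x82} with f^{-1}(U) = {2, 3} not in τ_X. Therefore f is NOT continuous.


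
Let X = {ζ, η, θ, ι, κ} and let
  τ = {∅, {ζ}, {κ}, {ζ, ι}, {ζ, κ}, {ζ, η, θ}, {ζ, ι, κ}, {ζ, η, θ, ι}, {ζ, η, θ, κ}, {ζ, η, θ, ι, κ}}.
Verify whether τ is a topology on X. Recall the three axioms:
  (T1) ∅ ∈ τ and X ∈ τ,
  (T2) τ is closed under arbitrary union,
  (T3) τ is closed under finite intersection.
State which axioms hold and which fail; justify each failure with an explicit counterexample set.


τ IS a topology on X.

Axiom (T1): ∅ ∈ τ? Yes; X ∈ τ? Yes.
Axiom (T2/T3): check pairwise unions and intersections of members of τ.
All pairwise intersections and unions checked — each lies in τ. Therefore τ satisfies (T1), (T2), (T3): it IS a topology on X.


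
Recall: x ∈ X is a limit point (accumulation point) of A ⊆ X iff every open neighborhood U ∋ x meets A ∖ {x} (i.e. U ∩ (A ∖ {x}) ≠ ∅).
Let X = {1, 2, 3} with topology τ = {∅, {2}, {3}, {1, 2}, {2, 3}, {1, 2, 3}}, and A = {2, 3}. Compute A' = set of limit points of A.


A' = {1}

For each x ∈ X, list the open sets U ∈ τ with x ∈ U, then check whether U ∩ (A ∖ {x}) ≠ ∅ for every such U.
  x = 1: opens ∋ x are {1, 2}, {1, 2, 3}; each meets A ∖ {1}, so x IS a limit point.
  x = 2: open {2} ∋ x has {2} ∩ (A ∖ {2}) = ∅, so x is NOT a limit point.
  x = 3: open {3} ∋ x has {3} ∩ (A ∖ {3}) = ∅, so x is NOT a limit point.
Collecting: A' = {1}.


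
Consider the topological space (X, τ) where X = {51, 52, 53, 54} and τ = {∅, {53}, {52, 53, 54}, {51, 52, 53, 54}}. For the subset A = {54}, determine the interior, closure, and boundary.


int(A) = ∅, cl(A) = {51, 52, 54}, ∂A = {51, 52, 54}.

Closed sets in (X, τ) are complements of opens:
  closed(X, τ) = {∅, {51}, {51, 52, 54}, {51, 52, 53, 54}}.
int(A) = ⋃ {U ∈ τ : U ⊆ A}. Opens contained in A: ∅.
Taking the union of these: int(A) = ∅.
cl(A) = ⋂ {C closed : A ⊆ C}. Closed sets containing A: {51, 52, 54}, {51, 52, 53, 54}.
Intersecting these: cl(A) = {51, 52, 54}.
∂A = cl(A) ∖ int(A) = {51, 52, 54} ∖ ∅ = {51, 52, 54}.


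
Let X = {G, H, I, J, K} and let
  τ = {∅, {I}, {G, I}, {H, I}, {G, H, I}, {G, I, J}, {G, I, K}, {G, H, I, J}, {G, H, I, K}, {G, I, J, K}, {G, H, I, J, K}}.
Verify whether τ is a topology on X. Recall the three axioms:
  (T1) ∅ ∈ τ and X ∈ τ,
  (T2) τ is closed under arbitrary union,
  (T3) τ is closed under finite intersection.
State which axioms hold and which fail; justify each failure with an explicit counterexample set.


τ IS a topology on X.

Axiom (T1): ∅ ∈ τ? Yes; X ∈ τ? Yes.
Axiom (T2/T3): check pairwise unions and intersections of members of τ.
All pairwise intersections and unions checked — each lies in τ. Therefore τ satisfies (T1), (T2), (T3): it IS a topology on X.
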